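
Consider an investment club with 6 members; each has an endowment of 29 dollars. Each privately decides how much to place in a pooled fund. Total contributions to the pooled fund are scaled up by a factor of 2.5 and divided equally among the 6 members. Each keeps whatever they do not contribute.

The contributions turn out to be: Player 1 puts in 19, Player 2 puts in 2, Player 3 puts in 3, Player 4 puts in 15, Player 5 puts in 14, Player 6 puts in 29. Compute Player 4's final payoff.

Total contributed: 19 + 2 + 3 + 15 + 14 + 29 = 82.
Each receives 2.5 × 82 / 6 = 34.17 from the pooled fund.
Player 4 keeps 29 − 15 = 14, so Player 4's payoff is 14 + 34.17 = 48.17.

48.17 dollars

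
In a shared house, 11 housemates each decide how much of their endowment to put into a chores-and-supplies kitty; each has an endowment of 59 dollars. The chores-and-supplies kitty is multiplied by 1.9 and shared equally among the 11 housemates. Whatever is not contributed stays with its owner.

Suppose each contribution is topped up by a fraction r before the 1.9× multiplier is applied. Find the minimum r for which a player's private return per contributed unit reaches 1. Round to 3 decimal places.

With matching at rate r, one contributed unit becomes (1 + r) in the chores-and-supplies kitty and returns 1.9 × (1 + r) / 11 to the contributor.
Setting this equal to 1: 1 + r = 11/1.9 = 5.7895.
So the minimum matching rate is r = 5.7895 − 1 = 4.789.

4.789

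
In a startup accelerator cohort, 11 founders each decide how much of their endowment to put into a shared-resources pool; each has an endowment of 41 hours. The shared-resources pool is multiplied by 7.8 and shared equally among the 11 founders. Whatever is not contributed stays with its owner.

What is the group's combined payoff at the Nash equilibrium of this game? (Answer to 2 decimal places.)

451.00 hours

Each contributed unit returns 7.8/11 = 0.7091 to its contributor — below 1 — so contributing 0 is dominant for every player. At the Nash equilibrium everyone keeps their 41, and the group total is 11 × 41 = 451.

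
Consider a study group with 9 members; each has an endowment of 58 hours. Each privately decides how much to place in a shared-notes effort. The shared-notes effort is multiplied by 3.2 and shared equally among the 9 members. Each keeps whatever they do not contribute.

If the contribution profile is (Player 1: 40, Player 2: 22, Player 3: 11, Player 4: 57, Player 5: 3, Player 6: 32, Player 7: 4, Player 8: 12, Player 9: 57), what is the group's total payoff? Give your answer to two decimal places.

Total contributed: 40 + 22 + 11 + 57 + 3 + 32 + 4 + 12 + 57 = 238; total kept: 9 × 58 − 238 = 284.
The shared-notes effort pays out 3.2 × 238 = 761.60 in aggregate.
Group total = 284 + 761.60 = 1045.60.

1045.60 hours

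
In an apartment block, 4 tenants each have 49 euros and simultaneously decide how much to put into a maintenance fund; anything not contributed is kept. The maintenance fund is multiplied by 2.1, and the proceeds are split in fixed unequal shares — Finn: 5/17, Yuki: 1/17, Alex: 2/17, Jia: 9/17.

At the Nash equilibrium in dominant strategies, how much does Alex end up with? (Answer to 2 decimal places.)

61.11 euros

A player with share s gets back 2.1·s per unit contributed, so full contribution is dominant for anyone with s > 1/2.1 = 0.4762 and zero contribution is dominant for anyone below.
The only share above 0.4762 is Jia's 9/17, contributing 49; the remaining 3 contribute 0. Total contributed: 49.
Alex keeps 49 and receives 2.1 × 49 × 2/17 = 12.11 from the maintenance fund, for a payoff of 61.11.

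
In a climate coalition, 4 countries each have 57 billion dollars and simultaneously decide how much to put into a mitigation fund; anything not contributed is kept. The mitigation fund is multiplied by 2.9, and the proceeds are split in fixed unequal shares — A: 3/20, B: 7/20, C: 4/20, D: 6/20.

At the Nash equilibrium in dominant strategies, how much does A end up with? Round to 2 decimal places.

Player j's private return per contributed unit is 2.9 × (j's share). Contributing is weakly dominant for j when that share is at least 1/2.9 = 0.3448, and contributing 0 is dominant otherwise.
The only share above 0.3448 is B's 7/20, contributing 57; the remaining 3 contribute 0. Total contributed: 57.
A keeps 57 and receives 2.9 × 57 × 3/20 = 24.80 from the mitigation fund, for a payoff of 81.80.

81.80 billion dollars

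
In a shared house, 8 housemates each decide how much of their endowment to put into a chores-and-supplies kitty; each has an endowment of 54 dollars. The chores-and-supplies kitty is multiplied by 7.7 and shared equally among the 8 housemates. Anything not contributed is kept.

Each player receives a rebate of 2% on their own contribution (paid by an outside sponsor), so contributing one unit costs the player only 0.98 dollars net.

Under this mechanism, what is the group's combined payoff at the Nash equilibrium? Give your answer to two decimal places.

With the mechanism, a contributed unit returns (7.7/8) / 0.98 = 0.9821 per unit of net cost — still below 1 — so contributing 0 remains dominant for every player.
Everyone keeps their endowment and the group total is 8 × 54 = 432.

432.00 dollars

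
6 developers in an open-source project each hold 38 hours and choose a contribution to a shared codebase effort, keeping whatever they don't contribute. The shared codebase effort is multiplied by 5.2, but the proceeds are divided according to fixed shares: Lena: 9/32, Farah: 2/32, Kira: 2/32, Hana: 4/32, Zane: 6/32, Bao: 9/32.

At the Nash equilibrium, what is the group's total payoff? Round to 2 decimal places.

547.20 hours

A player with share s gets back 5.2·s per unit contributed, so full contribution is dominant for anyone with s > 1/5.2 = 0.1923 and zero contribution is dominant for anyone below.
Lena and Bao clear that bar, contributing 38 each; the remaining 4 contribute 0. Total contributed: 76.
The shared codebase effort pays out 5.2 × 76 = 395.20 in total (split across the unequal shares, but the aggregate is all that matters for the group sum).
The 4 free-riders keep 38 each, adding 152. Group total = 152 + 395.20 = 547.20.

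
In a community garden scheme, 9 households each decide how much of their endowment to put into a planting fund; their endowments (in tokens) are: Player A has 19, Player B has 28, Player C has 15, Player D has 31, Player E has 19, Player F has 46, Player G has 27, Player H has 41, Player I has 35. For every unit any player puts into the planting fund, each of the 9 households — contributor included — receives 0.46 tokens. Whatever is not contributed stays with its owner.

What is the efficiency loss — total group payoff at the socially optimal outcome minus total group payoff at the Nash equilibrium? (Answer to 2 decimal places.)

The private return per contributed unit is 0.46 < 1 for everyone, so the Nash equilibrium is zero contribution and the group total is Σ E_j = 19 + 28 + 15 + 31 + 19 + 46 + 27 + 41 + 35 = 261.
Each contributed unit returns 4.140 to the group, so the social optimum is full contribution by everyone: group total = 4.140 × 261 = 1080.54.
Efficiency loss = (4.140 − 1) × 261 = 819.54.

819.54 tokens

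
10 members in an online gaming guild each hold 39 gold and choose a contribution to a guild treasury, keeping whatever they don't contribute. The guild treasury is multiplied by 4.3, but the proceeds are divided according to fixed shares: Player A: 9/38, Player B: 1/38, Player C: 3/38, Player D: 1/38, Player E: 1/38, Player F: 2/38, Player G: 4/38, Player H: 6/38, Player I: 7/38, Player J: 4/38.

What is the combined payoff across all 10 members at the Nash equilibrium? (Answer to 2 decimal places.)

A player with share s gets back 4.3·s per unit contributed, so full contribution is dominant for anyone with s > 1/4.3 = 0.2326 and zero contribution is dominant for anyone below.
Only Player A (9/38) clears that bar, contributing 39; the remaining 9 contribute 0. Total contributed: 39.
The guild treasury pays out 4.3 × 39 = 167.70 in total (split across the unequal shares, but the aggregate is all that matters for the group sum).
The 9 free-riders keep 39 each, adding 351. Group total = 351 + 167.70 = 518.70.

518.70 gold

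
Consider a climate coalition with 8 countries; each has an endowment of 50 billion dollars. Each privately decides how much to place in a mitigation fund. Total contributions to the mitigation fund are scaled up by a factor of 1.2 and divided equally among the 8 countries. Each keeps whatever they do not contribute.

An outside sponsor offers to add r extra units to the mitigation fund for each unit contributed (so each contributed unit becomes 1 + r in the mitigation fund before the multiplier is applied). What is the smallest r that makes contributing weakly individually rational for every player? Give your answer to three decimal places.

5.667

With matching at rate r, one contributed unit becomes (1 + r) in the mitigation fund and returns 1.2 × (1 + r) / 8 to the contributor.
Setting this equal to 1: 1 + r = 8/1.2 = 6.6667.
So the minimum matching rate is r = 6.6667 − 1 = 5.667.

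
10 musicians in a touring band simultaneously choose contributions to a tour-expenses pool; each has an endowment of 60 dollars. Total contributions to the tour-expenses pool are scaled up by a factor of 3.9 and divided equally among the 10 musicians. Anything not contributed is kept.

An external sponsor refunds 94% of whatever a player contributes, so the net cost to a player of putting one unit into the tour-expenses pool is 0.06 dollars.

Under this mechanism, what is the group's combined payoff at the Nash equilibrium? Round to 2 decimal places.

With the mechanism, a contributed unit returns (3.9/10) / 0.06 = 6.5000 per unit of net cost to the contributor — now above 1 — so contributing fully is weakly dominant for every player.
At the Nash equilibrium everyone contributes 60. Group total payoff = 10 × (60 × 0.94 + 3.9 × 60) = 2904.00.

2904.00 dollars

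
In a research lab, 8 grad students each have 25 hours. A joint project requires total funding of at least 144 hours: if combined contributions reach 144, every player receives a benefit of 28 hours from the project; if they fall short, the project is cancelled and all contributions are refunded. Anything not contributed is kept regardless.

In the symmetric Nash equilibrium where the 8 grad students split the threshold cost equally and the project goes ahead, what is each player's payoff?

Equal share of the threshold: 144/8 = 18.
At this profile no one gains by cutting their contribution: any cut drops the total below 144, the project is cancelled, contributions are refunded, and the deviator ends with 25, which is less than 25 − 18 + 28 = 35. Contributing more than 18 just wastes the excess. So contributing exactly 18 is a best response.
Each player's payoff: 25 − 18 + 28 = 35.

35 hours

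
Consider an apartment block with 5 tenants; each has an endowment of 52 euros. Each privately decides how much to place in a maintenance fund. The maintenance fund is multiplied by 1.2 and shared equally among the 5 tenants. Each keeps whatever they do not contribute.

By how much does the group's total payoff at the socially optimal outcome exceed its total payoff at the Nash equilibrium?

52.00 euros

Each contributed unit returns 1.2/5 = 0.2400 to its contributor — below 1 — so contributing 0 is dominant for every player. At the Nash equilibrium everyone keeps their 52, and the group total is 5 × 52 = 260.
Each contributed unit returns 1.200 to the group as a whole (0.2400 to each of 5 players), which exceeds 1, so the social optimum is full contribution: group total = 1.200 × 260 = 312.00.
Efficiency loss = 312.00 − 260 = 52.00.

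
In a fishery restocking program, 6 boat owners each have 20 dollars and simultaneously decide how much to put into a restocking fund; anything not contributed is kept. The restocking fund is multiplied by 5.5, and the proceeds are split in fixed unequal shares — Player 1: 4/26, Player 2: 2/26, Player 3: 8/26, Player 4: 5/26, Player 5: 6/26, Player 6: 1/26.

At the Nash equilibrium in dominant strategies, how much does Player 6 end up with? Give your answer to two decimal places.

32.69 dollars

Each unit j contributes comes back to j as 5.5 × (j's share), so j prefers to contribute only if that share exceeds 1/5.5 = 0.1818; otherwise keeping the unit dominates.
Player 3, Player 4 and Player 5 clear that bar, contributing 20 each; the remaining 3 contribute 0. Total contributed: 60.
Player 6 keeps 20 and receives 5.5 × 60 × 1/26 = 12.69 from the restocking fund, for a payoff of 32.69.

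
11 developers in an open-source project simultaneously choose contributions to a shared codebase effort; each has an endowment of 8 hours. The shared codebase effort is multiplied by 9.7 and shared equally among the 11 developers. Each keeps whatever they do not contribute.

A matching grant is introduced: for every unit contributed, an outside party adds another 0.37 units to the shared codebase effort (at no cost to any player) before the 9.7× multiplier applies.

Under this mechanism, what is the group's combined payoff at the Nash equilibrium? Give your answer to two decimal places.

1169.43 hours

With the mechanism, a contributed unit returns 9.7 × 1.37 / 11 = 1.2081 per unit of net cost to the contributor — now above 1 — so contributing fully is weakly dominant for every player.
At the Nash equilibrium everyone contributes 8. Group total payoff = 9.7 × 1.37 × 88 = 1169.43.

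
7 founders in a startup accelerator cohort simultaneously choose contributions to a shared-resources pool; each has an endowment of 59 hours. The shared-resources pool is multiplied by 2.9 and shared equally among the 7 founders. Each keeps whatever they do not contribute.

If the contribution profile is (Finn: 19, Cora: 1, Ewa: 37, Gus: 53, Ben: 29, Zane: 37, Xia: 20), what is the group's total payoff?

Total contributed: 19 + 1 + 37 + 53 + 29 + 37 + 20 = 196; total kept: 7 × 59 − 196 = 217.
The shared-resources pool pays out 2.9 × 196 = 568.40 in aggregate.
Group total = 217 + 568.40 = 785.40.

785.40 hours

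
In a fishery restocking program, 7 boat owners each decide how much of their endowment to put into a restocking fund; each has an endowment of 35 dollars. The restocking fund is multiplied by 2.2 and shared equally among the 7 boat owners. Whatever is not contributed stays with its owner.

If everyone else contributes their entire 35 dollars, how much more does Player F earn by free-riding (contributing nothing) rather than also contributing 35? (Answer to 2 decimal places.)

24.00 dollars

Switching from a contribution of 35 to 0 lets Player F keep an extra 35 dollars, but lowers the restocking fund by 35, which costs Player F their own share of that drop: 2.2/7 × 35 = 11.00.
Net gain = 35 − 11.00 = 24.00. The private return per contributed unit (0.3143) is below 1, so free-riding is indeed the best response regardless of what the others do.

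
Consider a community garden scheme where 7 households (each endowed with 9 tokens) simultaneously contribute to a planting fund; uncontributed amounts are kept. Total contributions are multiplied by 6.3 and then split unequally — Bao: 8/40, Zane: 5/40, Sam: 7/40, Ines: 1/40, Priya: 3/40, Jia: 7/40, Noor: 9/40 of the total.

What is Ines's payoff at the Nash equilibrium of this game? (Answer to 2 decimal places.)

14.67 tokens

Player j's private return per contributed unit is 6.3 × (j's share). Contributing is weakly dominant for j when that share is at least 1/6.3 = 0.1587, and contributing 0 is dominant otherwise.
The shares above 0.1587 belong to Bao, Sam, Jia and Noor, contributing 9 each; the remaining 3 contribute 0. Total contributed: 36.
Ines keeps 9 and receives 6.3 × 36 × 1/40 = 5.67 from the planting fund, for a payoff of 14.67.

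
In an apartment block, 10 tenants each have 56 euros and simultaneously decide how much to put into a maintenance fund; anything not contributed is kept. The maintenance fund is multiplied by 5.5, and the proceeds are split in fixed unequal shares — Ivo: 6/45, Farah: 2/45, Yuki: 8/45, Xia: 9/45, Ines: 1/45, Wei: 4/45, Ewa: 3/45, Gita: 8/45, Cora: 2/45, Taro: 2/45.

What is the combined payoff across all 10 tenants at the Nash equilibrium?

812.00 euros

A player with share s gets back 5.5·s per unit contributed, so full contribution is dominant for anyone with s > 1/5.5 = 0.1818 and zero contribution is dominant for anyone below.
The only share above 0.1818 is Xia's 9/45, contributing 56; the remaining 9 contribute 0. Total contributed: 56.
The maintenance fund pays out 5.5 × 56 = 308.00 in total (split across the unequal shares, but the aggregate is all that matters for the group sum).
The 9 free-riders keep 56 each, adding 504. Group total = 504 + 308.00 = 812.00.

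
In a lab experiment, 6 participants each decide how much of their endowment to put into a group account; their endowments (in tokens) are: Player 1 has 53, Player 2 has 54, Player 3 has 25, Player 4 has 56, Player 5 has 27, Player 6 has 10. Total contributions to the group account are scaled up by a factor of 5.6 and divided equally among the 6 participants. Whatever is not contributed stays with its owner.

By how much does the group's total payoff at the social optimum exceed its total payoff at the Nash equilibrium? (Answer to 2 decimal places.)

1035.00 tokens

The private return per contributed unit is 5.6/6 = 0.9333 < 1 for every player regardless of endowment, so the Nash equilibrium is zero contribution and the group total is Σ E_j = 53 + 54 + 25 + 56 + 27 + 10 = 225.
Each contributed unit returns 5.600 to the group, so the social optimum is full contribution by everyone: group total = 5.600 × 225 = 1260.00.
Efficiency loss = (5.600 − 1) × 225 = 1035.00.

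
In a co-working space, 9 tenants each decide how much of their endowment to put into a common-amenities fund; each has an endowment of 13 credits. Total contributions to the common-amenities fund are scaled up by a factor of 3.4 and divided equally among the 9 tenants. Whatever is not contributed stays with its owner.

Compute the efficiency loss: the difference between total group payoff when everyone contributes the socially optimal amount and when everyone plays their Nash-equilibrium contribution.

280.80 credits

Each contributed unit returns 3.4/9 = 0.3778 to its contributor — below 1 — so contributing 0 is dominant for every player. At the Nash equilibrium everyone keeps their 13, and the group total is 9 × 13 = 117.
Each contributed unit returns 3.400 to the group as a whole (0.3778 to each of 9 players), which exceeds 1, so the social optimum is full contribution: group total = 3.400 × 117 = 397.80.
Efficiency loss = 397.80 − 117 = 280.80.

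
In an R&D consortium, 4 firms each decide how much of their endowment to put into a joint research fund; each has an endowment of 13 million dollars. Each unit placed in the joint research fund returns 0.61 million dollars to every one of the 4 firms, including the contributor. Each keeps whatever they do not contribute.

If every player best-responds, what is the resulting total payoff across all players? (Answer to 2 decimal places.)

52.00 million dollars

The private return per contributed unit is 0.61 < 1, so contributing 0 is dominant for every player. At the Nash equilibrium everyone keeps their 13, and the group total is 4 × 13 = 52.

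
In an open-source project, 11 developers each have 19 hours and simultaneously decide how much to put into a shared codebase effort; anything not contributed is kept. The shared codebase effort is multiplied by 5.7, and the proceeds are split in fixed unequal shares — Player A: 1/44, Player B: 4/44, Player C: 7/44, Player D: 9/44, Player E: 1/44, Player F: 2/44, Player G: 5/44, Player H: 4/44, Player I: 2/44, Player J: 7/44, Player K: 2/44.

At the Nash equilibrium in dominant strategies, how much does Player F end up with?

23.92 hours

Player j's private return per contributed unit is 5.7 × (j's share). Contributing is weakly dominant for j when that share is at least 1/5.7 = 0.1754, and contributing 0 is dominant otherwise.
Only Player D (9/44) clears that bar, contributing 19; the remaining 10 contribute 0. Total contributed: 19.
Player F keeps 19 and receives 5.7 × 19 × 2/44 = 4.92 from the shared codebase effort, for a payoff of 23.92.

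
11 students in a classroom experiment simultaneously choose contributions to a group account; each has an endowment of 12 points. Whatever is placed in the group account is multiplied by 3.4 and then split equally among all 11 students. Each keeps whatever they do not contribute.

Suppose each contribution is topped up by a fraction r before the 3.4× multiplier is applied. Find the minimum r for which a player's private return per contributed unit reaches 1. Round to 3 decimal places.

With matching at rate r, one contributed unit becomes (1 + r) in the group account and returns 3.4 × (1 + r) / 11 to the contributor.
Setting this equal to 1: 1 + r = 11/3.4 = 3.2353.
So the minimum matching rate is r = 3.2353 − 1 = 2.235.

2.235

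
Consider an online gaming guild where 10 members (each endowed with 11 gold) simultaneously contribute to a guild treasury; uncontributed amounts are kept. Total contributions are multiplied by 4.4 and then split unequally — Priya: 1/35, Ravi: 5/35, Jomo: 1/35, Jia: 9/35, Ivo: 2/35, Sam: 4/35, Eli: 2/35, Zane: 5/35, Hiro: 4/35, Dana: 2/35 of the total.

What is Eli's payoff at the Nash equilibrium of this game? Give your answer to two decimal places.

For player j, contributing a unit is worthwhile iff 4.4 × (j's share) ≥ 1, i.e. iff j's share is at least 0.2273.
The only share above 0.2273 is Jia's 9/35, contributing 11; the remaining 9 contribute 0. Total contributed: 11.
Eli keeps 11 and receives 4.4 × 11 × 2/35 = 2.77 from the guild treasury, for a payoff of 13.77.

13.77 gold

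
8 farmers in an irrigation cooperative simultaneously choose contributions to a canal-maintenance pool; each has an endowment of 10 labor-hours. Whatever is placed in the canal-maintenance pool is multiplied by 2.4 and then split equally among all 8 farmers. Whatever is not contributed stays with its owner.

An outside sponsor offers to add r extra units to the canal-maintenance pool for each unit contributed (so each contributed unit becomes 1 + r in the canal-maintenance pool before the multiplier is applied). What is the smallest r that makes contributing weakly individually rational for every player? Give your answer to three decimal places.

With matching at rate r, one contributed unit becomes (1 + r) in the canal-maintenance pool and returns 2.4 × (1 + r) / 8 to the contributor.
Setting this equal to 1: 1 + r = 8/2.4 = 3.3333.
So the minimum matching rate is r = 3.3333 − 1 = 2.333.

2.333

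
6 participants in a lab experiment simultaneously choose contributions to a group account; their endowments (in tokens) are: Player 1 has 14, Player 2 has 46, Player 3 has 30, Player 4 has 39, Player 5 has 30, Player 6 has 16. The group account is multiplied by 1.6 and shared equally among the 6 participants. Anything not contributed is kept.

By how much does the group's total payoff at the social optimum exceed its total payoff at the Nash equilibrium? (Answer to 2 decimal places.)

105.00 tokens

The private return per contributed unit is 1.6/6 = 0.2667 < 1 for every player regardless of endowment, so the Nash equilibrium is zero contribution and the group total is Σ E_j = 14 + 46 + 30 + 39 + 30 + 16 = 175.
Each contributed unit returns 1.600 to the group, so the social optimum is full contribution by everyone: group total = 1.600 × 175 = 280.00.
Efficiency loss = (1.600 − 1) × 175 = 105.00.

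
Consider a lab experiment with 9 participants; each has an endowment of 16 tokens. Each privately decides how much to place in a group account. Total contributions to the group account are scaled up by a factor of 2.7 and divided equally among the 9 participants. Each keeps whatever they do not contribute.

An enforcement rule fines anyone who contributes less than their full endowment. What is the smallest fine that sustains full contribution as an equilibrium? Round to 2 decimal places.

11.20 tokens

Given the others contribute fully, the best deviation is to contribute 0 (any partial contribution still incurs the fine and gives up units whose private return 0.3000 is below 1).
Deviating from 16 to 0 saves 16 tokens but forfeits the deviator's share of the drop in the group account: 2.7/9 × 16 = 4.80.
So the deviation gain is 16 − 4.80 = 11.20, and the fine must be at least 11.20 tokens to wipe it out.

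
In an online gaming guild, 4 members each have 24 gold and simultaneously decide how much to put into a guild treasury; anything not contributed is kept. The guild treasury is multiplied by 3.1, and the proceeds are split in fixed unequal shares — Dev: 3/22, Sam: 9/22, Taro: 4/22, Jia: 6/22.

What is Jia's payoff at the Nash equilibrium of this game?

For player j, contributing a unit is worthwhile iff 3.1 × (j's share) ≥ 1, i.e. iff j's share is at least 0.3226.
Only Sam (9/22) clears that bar, contributing 24; the remaining 3 contribute 0. Total contributed: 24.
Jia keeps 24 and receives 3.1 × 24 × 6/22 = 20.29 from the guild treasury, for a payoff of 44.29.

44.29 gold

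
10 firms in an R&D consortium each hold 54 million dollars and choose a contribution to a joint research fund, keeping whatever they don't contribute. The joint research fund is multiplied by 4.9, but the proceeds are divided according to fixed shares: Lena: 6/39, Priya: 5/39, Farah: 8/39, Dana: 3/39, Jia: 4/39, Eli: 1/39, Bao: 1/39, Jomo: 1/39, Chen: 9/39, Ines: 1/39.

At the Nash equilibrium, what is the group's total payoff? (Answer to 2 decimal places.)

Each unit j contributes comes back to j as 4.9 × (j's share), so j prefers to contribute only if that share exceeds 1/4.9 = 0.2041; otherwise keeping the unit dominates.
The shares above 0.2041 belong to Farah and Chen, contributing 54 each; the remaining 8 contribute 0. Total contributed: 108.
The joint research fund pays out 4.9 × 108 = 529.20 in total (split across the unequal shares, but the aggregate is all that matters for the group sum).
The 8 free-riders keep 54 each, adding 432. Group total = 432 + 529.20 = 961.20.

961.20 million dollars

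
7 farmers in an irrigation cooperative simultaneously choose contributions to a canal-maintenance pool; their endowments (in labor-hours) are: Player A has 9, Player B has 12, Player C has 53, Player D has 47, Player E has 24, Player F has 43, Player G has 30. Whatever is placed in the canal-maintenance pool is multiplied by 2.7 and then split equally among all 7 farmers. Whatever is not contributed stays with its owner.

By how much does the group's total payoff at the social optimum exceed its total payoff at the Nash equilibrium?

The private return per contributed unit is 2.7/7 = 0.3857 < 1 for every player regardless of endowment, so the Nash equilibrium is zero contribution and the group total is Σ E_j = 9 + 12 + 53 + 47 + 24 + 43 + 30 = 218.
Each contributed unit returns 2.700 to the group, so the social optimum is full contribution by everyone: group total = 2.700 × 218 = 588.60.
Efficiency loss = (2.700 − 1) × 218 = 370.60.

370.60 labor-hours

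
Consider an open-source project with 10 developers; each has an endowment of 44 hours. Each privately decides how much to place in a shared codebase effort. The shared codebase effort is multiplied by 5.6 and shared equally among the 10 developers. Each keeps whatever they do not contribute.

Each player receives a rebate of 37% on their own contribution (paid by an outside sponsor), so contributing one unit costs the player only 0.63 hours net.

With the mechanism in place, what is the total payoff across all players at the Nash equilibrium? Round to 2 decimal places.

440.00 hours

The effective private return is (5.6/10) / 0.63 = 0.8889, which is still under 1, so the mechanism doesn't change anyone's dominant strategy: zero contribution.
At the Nash equilibrium no one contributes; group total payoff = 10 × 44 = 440.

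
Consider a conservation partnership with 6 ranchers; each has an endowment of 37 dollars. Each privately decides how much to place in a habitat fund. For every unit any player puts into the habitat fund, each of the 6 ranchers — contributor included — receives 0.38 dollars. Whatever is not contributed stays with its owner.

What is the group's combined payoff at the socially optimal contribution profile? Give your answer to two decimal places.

506.16 dollars

Each contributed unit returns 2.280 to the group as a whole (0.38 to each of 6 players), which exceeds 1, so the social optimum is full contribution: group total = 2.280 × 222 = 506.16.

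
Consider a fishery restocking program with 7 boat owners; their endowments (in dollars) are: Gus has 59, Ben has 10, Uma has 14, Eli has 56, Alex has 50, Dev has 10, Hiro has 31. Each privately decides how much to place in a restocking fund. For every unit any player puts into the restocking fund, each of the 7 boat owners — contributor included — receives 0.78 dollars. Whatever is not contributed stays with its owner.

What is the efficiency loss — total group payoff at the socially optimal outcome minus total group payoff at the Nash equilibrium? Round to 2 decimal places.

The private return per contributed unit is 0.78 < 1 for everyone, so the Nash equilibrium is zero contribution and the group total is Σ E_j = 59 + 10 + 14 + 56 + 50 + 10 + 31 = 230.
Each contributed unit returns 5.460 to the group, so the social optimum is full contribution by everyone: group total = 5.460 × 230 = 1255.80.
Efficiency loss = (5.460 − 1) × 230 = 1025.80.

1025.80 dollars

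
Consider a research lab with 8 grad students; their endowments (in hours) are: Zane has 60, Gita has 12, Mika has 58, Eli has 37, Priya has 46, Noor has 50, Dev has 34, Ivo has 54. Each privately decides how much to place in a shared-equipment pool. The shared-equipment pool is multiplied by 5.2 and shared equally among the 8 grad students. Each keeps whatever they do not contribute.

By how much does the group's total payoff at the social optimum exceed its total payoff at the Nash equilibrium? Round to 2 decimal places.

1474.20 hours

The private return per contributed unit is 5.2/8 = 0.6500 < 1 for every player regardless of endowment, so the Nash equilibrium is zero contribution and the group total is Σ E_j = 60 + 12 + 58 + 37 + 46 + 50 + 34 + 54 = 351.
Each contributed unit returns 5.200 to the group, so the social optimum is full contribution by everyone: group total = 5.200 × 351 = 1825.20.
Efficiency loss = (5.200 − 1) × 351 = 1474.20.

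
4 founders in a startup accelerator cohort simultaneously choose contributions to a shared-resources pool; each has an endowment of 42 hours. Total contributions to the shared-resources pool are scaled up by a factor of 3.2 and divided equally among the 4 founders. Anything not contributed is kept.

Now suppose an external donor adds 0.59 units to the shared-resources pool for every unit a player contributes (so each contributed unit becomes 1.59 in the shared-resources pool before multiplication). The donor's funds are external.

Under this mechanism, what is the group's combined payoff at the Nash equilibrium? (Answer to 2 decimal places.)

The effective private return per unit is now 3.2 × 1.59 / 4 = 1.2720 > 1, so every player's dominant strategy flips to full contribution.
So the Nash equilibrium is full contribution by all 4; the group earns 3.2 × 1.59 × 168 = 854.78.

854.78 hours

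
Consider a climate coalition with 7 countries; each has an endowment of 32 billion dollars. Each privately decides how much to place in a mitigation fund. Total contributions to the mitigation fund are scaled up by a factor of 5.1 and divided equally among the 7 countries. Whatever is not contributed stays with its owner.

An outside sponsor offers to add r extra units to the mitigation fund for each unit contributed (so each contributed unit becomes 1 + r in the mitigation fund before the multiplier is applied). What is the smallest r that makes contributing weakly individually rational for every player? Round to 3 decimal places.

0.373

With matching at rate r, one contributed unit becomes (1 + r) in the mitigation fund and returns 5.1 × (1 + r) / 7 to the contributor.
Setting this equal to 1: 1 + r = 7/5.1 = 1.3725.
So the minimum matching rate is r = 1.3725 − 1 = 0.373.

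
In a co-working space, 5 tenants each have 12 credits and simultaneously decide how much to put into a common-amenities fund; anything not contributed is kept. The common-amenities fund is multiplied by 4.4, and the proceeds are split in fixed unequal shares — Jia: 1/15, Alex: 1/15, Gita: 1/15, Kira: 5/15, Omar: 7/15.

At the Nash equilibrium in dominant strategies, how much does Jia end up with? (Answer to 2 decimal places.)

19.04 credits

Each unit j contributes comes back to j as 4.4 × (j's share), so j prefers to contribute only if that share exceeds 1/4.4 = 0.2273; otherwise keeping the unit dominates.
Kira and Omar are above the threshold, contributing 12 each; the remaining 3 contribute 0. Total contributed: 24.
Jia keeps 12 and receives 4.4 × 24 × 1/15 = 7.04 from the common-amenities fund, for a payoff of 19.04.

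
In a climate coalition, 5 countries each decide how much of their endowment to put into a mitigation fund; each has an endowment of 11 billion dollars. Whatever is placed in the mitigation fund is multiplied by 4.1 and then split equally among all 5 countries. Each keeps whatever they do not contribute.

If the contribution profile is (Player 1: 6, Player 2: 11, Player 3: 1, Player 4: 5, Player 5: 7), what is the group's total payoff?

148.00 billion dollars

Total contributed: 6 + 11 + 1 + 5 + 7 = 30; total kept: 5 × 11 − 30 = 25.
The mitigation fund pays out 4.1 × 30 = 123.00 in aggregate.
Group total = 25 + 123.00 = 148.00.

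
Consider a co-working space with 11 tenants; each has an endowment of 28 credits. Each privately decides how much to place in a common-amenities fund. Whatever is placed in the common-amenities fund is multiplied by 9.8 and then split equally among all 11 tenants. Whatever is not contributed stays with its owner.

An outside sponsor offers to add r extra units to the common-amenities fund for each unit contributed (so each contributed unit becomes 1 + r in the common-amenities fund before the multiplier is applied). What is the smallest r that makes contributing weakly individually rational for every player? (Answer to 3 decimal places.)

With matching at rate r, one contributed unit becomes (1 + r) in the common-amenities fund and returns 9.8 × (1 + r) / 11 to the contributor.
Setting this equal to 1: 1 + r = 11/9.8 = 1.1224.
So the minimum matching rate is r = 1.1224 − 1 = 0.122.

0.122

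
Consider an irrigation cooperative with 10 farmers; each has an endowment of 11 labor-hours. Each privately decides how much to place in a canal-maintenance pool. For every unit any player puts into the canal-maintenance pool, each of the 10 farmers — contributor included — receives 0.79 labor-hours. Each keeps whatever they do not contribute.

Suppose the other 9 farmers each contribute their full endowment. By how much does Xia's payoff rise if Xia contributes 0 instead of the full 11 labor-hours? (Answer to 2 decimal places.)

2.31 labor-hours

Switching from a contribution of 11 to 0 lets Xia keep an extra 11 labor-hours, but lowers the canal-maintenance pool by 11, which costs Xia their own share of that drop: 0.79 × 11 = 8.69.
Net gain = 11 − 8.69 = 2.31. The private return per contributed unit (0.79) is below 1, so free-riding is indeed the best response regardless of what the others do.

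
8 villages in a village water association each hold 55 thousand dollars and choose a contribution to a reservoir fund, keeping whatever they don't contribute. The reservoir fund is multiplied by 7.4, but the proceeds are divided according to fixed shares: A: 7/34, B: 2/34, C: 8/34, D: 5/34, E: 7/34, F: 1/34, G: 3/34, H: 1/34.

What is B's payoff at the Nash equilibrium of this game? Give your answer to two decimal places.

150.76 thousand dollars

For player j, contributing a unit is worthwhile iff 7.4 × (j's share) ≥ 1, i.e. iff j's share is at least 0.1351.
The shares above 0.1351 belong to A, C, D and E, contributing 55 each; the remaining 4 contribute 0. Total contributed: 220.
B keeps 55 and receives 7.4 × 220 × 2/34 = 95.76 from the reservoir fund, for a payoff of 150.76.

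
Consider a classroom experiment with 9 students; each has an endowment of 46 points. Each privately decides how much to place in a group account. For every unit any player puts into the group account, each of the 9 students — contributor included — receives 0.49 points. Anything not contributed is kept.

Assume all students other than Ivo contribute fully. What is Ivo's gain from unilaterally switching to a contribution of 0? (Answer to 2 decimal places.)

Switching from a contribution of 46 to 0 lets Ivo keep an extra 46 points, but lowers the group account by 46, which costs Ivo their own share of that drop: 0.49 × 46 = 22.54.
Net gain = 46 − 22.54 = 23.46. The private return per contributed unit (0.49) is below 1, so free-riding is indeed the best response regardless of what the others do.

23.46 points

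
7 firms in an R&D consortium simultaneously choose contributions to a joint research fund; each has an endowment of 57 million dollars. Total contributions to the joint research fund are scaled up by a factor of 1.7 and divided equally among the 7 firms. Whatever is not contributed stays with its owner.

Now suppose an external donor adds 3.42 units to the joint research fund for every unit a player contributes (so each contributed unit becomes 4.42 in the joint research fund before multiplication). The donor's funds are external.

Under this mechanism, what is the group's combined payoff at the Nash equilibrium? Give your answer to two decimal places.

Under the mechanism each unit contributed yields 1.7 × 4.42 / 7 = 1.0734 back to its contributor per unit of net cost, which exceeds 1, making full contribution the dominant choice for everyone.
At the Nash equilibrium everyone contributes 57. Group total payoff = 1.7 × 4.42 × 399 = 2998.09.

2998.09 million dollars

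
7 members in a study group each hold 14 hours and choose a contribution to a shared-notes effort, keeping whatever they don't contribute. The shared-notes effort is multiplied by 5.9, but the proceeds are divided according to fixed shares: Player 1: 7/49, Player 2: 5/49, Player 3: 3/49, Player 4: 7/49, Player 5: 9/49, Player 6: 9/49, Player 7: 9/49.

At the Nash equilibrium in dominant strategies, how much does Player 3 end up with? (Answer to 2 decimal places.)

29.17 hours

Player j's private return per contributed unit is 5.9 × (j's share). Contributing is weakly dominant for j when that share is at least 1/5.9 = 0.1695, and contributing 0 is dominant otherwise.
The shares above 0.1695 belong to Player 5, Player 6 and Player 7, contributing 14 each; the remaining 4 contribute 0. Total contributed: 42.
Player 3 keeps 14 and receives 5.9 × 42 × 3/49 = 15.17 from the shared-notes effort, for a payoff of 29.17.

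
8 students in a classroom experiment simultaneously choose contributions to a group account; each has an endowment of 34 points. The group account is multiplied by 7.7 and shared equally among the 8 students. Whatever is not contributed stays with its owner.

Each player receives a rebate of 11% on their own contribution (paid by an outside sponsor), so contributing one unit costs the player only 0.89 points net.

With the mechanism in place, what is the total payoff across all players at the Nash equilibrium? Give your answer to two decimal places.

Under the mechanism each unit contributed yields (7.7/8) / 0.89 = 1.0815 back to its contributor per unit of net cost, which exceeds 1, making full contribution the dominant choice for everyone.
So the Nash equilibrium is full contribution by all 8; the group earns 8 × (34 × 0.11 + 7.7 × 34) = 2124.32.

2124.32 points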